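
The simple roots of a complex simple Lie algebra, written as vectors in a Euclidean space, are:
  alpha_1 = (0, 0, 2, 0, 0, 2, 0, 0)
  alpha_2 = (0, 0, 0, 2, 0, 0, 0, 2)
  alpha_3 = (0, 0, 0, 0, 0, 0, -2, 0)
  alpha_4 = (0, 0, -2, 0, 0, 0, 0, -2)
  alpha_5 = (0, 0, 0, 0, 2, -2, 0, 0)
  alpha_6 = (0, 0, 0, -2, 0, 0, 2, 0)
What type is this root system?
Compute the Cartan integers a_ij = 2(alpha_i, alpha_j)/(alpha_j, alpha_j); the resulting 6x6 Cartan matrix is
[[2, 0, 0, -1, -1, 0], [0, 2, 0, -1, 0, -1], [0, 0, 2, 0, 0, -1], [-1, -1, 0, 2, 0, 0], [-1, 0, 0, 0, 2, 0], [0, -1, -2, 0, 0, 2]].
The roots have two lengths (squared-length ratio 2:1); the short ones are alpha_{3}. The associated Dynkin diagram is a chain of 6 nodes with a double edge at one end; the terminal node there is the unique short simple root (B_6), so the type is B_6 (the algebra so(13)).

B_6 (so(13))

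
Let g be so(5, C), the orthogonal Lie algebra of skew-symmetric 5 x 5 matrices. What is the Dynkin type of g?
B_2 (so(5))

This is so(5) with 5 odd, which has dimension 5(5-1)/2 = 10 and rank (5-1)/2 = 2. In the classification of classical Lie algebras, the orthogonal algebra so(2n+1) in an odd number of variables has type B_n; here n = 2, so the Dynkin diagram is a chain of 2 nodes with a double edge at one end; the terminal node there is the unique short simple root (B_2). Hence the type is B_2.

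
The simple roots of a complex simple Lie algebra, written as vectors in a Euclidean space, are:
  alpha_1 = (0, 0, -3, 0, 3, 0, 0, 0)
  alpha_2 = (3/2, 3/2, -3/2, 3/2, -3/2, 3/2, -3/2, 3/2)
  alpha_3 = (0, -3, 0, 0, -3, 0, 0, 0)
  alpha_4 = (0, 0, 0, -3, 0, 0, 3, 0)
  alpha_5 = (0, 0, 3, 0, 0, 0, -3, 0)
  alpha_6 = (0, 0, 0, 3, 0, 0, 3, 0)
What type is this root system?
E6

Compute the Cartan integers a_ij = 2(alpha_i, alpha_j)/(alpha_j, alpha_j); the resulting 6x6 Cartan matrix is
[[2, 0, -1, 0, -1, 0], [0, 2, 0, -1, 0, 0], [-1, 0, 2, 0, 0, 0], [0, -1, 0, 2, -1, 0], [-1, 0, 0, -1, 2, -1], [0, 0, 0, 0, -1, 2]].
All simple roots have the same length, so the diagram is simply laced. The associated Dynkin diagram is a chain of 5 nodes with one extra node attached to the third node from one end (E_6), so the type is E_6.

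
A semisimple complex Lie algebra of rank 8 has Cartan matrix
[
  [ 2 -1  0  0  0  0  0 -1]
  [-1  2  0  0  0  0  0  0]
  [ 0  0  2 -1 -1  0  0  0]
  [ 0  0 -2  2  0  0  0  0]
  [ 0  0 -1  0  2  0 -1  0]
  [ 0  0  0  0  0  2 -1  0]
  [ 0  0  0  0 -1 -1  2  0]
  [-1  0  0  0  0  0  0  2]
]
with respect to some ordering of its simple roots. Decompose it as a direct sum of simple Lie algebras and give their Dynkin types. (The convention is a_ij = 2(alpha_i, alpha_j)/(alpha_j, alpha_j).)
The diagram associated to this matrix has two connected components: the simple roots {alpha_1, alpha_2, alpha_8} form a chain of 3 nodes with single edges (A_3), and {alpha_3, alpha_4, alpha_5, alpha_6, alpha_7} form a chain of 5 nodes with a double edge at one end; the terminal node there is the unique long simple root (C_5). A semisimple Lie algebra decomposes uniquely as the direct sum of simple ideals, one per connected component of its Dynkin diagram, so g ≅ A_3 ⊕ C_5 (dimension 15 + 55 = 70).

A_3 + C_5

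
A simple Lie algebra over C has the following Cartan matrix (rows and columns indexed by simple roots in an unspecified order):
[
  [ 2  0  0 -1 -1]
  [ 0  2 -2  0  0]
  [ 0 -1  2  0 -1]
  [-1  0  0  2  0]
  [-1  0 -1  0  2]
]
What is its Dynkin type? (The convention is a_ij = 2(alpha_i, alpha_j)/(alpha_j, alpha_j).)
The matrix has rank 5 with 2's on the diagonal. Reading the off-diagonal entries as Dynkin edges (a single edge where a_ij = a_ji = -1; a double or triple edge where a_ij * a_ji = 2 or 3), the diagram is a chain of 5 nodes with a double edge at one end; the terminal node there is the unique long simple root (C_5). One simple-root ordering that puts it in standard form is (alpha_4, alpha_1, alpha_5, alpha_3, alpha_2). So the algebra is type C_5, i.e. sp(10).

C_5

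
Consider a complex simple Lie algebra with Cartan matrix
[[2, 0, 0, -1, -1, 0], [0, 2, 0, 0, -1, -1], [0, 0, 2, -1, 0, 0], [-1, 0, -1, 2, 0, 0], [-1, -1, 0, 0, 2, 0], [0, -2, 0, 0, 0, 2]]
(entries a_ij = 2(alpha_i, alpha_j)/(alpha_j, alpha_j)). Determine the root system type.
C6

The matrix has rank 6 with 2's on the diagonal. Reading the off-diagonal entries as Dynkin edges (a single edge where a_ij = a_ji = -1; a double or triple edge where a_ij * a_ji = 2 or 3), the diagram is a chain of 6 nodes with a double edge at one end; the terminal node there is the unique long simple root (C_6). One simple-root ordering that puts it in standard form is (alpha_3, alpha_4, alpha_1, alpha_5, alpha_2, alpha_6). So the algebra is type C_6, i.e. sp(12).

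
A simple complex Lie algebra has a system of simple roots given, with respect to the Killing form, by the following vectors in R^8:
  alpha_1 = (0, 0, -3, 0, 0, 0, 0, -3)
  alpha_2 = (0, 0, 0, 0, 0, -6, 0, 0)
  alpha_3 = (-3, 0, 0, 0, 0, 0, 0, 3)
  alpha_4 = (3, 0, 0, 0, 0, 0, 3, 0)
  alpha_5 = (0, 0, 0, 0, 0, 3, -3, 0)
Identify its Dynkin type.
type C_5

Compute the Cartan integers a_ij = 2(alpha_i, alpha_j)/(alpha_j, alpha_j); the resulting 5x5 Cartan matrix is
[[2, 0, -1, 0, 0], [0, 2, 0, 0, -2], [-1, 0, 2, -1, 0], [0, 0, -1, 2, -1], [0, -1, 0, -1, 2]].
The roots have two lengths (squared-length ratio 2:1); the short ones are alpha_{1,3,4,5}. The associated Dynkin diagram is a chain of 5 nodes with a double edge at one end; the terminal node there is the unique long simple root (C_5), so the type is C_5 (the algebra sp(10)).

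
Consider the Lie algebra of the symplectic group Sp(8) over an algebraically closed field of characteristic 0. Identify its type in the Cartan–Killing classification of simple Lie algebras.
This is sp(8), which has dimension 8(8+1)/2 = 36 and rank 8/2 = 4. In the classification of classical Lie algebras, the symplectic algebra sp(2n) has type C_n; here n = 4, so the Dynkin diagram is a chain of 4 nodes with a double edge at one end; the terminal node there is the unique long simple root (C_4). Hence the type is C_4.

type C_4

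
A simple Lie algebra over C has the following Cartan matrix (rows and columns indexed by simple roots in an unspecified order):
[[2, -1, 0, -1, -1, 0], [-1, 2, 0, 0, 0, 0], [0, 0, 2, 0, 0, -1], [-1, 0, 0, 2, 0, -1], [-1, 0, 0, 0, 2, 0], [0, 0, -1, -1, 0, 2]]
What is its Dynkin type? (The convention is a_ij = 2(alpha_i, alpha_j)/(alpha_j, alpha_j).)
The matrix has rank 6 with 2's on the diagonal. Reading the off-diagonal entries as Dynkin edges (a single edge where a_ij = a_ji = -1; a double or triple edge where a_ij * a_ji = 2 or 3), the diagram is a chain of 4 nodes with a fork of two nodes at one end (D_6). One simple-root ordering that puts it in standard form is (alpha_3, alpha_6, alpha_4, alpha_1, alpha_5, alpha_2). So the algebra is type D_6, i.e. so(12).

D_6 (so(12))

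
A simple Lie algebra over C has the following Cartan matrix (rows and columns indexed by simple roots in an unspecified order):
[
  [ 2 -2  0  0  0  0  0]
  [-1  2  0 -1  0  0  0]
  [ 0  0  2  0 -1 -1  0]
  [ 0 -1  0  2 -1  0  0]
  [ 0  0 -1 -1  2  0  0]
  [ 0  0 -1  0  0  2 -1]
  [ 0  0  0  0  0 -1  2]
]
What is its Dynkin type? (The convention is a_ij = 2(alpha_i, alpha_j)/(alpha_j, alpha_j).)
type C_7

The matrix has rank 7 with 2's on the diagonal. Reading the off-diagonal entries as Dynkin edges (a single edge where a_ij = a_ji = -1; a double or triple edge where a_ij * a_ji = 2 or 3), the diagram is a chain of 7 nodes with a double edge at one end; the terminal node there is the unique long simple root (C_7). One simple-root ordering that puts it in standard form is (alpha_7, alpha_6, alpha_3, alpha_5, alpha_4, alpha_2, alpha_1). So the algebra is type C_7, i.e. sp(14).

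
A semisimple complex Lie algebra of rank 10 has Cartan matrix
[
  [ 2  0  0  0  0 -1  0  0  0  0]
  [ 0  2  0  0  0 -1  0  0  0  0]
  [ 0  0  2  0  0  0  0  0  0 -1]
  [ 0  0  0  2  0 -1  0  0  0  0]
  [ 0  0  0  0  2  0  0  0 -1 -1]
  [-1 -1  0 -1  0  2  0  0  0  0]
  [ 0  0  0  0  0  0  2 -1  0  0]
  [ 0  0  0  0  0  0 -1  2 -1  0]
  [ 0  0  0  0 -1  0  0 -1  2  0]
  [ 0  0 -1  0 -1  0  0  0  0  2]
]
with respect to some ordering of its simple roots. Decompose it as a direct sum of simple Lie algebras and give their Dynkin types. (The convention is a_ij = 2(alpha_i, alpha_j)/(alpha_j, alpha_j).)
A_6 (sl(7)) + D_4 (so(8))

The diagram associated to this matrix has two connected components: the simple roots {alpha_3, alpha_5, alpha_7, alpha_8, alpha_9, alpha_10} form a chain of 6 nodes with single edges (A_6), and {alpha_1, alpha_2, alpha_4, alpha_6} form a chain of 2 nodes with a fork of two nodes at one end (D_4). A semisimple Lie algebra decomposes uniquely as the direct sum of simple ideals, one per connected component of its Dynkin diagram, so g ≅ A_6 ⊕ D_4 (dimension 48 + 28 = 76).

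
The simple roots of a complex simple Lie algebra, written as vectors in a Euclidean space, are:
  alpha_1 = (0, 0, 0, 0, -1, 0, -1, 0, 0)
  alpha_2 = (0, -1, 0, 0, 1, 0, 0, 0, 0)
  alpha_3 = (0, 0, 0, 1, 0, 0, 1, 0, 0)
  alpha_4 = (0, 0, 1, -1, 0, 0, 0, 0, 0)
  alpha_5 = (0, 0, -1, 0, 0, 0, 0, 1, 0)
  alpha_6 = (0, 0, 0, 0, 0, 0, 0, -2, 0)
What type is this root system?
C_6

Compute the Cartan integers a_ij = 2(alpha_i, alpha_j)/(alpha_j, alpha_j); the resulting 6x6 Cartan matrix is
[[2, -1, -1, 0, 0, 0], [-1, 2, 0, 0, 0, 0], [-1, 0, 2, -1, 0, 0], [0, 0, -1, 2, -1, 0], [0, 0, 0, -1, 2, -1], [0, 0, 0, 0, -2, 2]].
The roots have two lengths (squared-length ratio 2:1); the short ones are alpha_{1,2,3,4,5}. The associated Dynkin diagram is a chain of 6 nodes with a double edge at one end; the terminal node there is the unique long simple root (C_6), so the type is C_6 (the algebra sp(12)).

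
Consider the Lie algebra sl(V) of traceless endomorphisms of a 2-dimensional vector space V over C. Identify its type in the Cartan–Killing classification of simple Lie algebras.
A_1

This is sl(2), which has dimension 2^2 - 1 = 3 and rank 2 - 1 = 1 (a Cartan subalgebra is the diagonal traceless matrices). In the classification of classical Lie algebras, the special linear algebra sl(n+1) has type A_n; here n = 1, so the Dynkin diagram is a chain of 1 nodes with single edges (A_1). Hence the type is A_1.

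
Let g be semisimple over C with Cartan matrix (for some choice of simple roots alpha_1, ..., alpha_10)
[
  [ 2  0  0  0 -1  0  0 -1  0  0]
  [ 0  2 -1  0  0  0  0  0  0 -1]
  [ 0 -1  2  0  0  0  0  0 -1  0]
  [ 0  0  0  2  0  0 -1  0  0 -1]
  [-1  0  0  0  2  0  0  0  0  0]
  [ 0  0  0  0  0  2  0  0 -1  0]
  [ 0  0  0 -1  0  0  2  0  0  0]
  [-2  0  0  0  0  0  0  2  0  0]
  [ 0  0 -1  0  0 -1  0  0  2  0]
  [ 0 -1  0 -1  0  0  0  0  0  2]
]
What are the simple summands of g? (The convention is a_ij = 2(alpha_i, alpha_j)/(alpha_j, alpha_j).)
The diagram associated to this matrix has two connected components: the simple roots {alpha_2, alpha_3, alpha_4, alpha_6, alpha_7, alpha_9, alpha_10} form a chain of 7 nodes with single edges (A_7), and {alpha_1, alpha_5, alpha_8} form a chain of 3 nodes with a double edge at one end; the terminal node there is the unique long simple root (C_3). A semisimple Lie algebra decomposes uniquely as the direct sum of simple ideals, one per connected component of its Dynkin diagram, so g ≅ A_7 ⊕ C_3 (dimension 63 + 21 = 84).

A7 + C3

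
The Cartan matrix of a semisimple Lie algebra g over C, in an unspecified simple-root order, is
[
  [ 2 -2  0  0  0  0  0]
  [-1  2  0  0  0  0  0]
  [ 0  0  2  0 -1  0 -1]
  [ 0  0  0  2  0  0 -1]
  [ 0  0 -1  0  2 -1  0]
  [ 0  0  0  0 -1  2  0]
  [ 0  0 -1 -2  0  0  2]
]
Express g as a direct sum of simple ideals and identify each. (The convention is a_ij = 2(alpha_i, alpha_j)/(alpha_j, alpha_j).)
B_2 ⊕ B_5

The diagram associated to this matrix has two connected components: the simple roots {alpha_1, alpha_2} form a chain of 2 nodes with a double edge at one end; the terminal node there is the unique short simple root (B_2), and {alpha_3, alpha_4, alpha_5, alpha_6, alpha_7} form a chain of 5 nodes with a double edge at one end; the terminal node there is the unique short simple root (B_5). A semisimple Lie algebra decomposes uniquely as the direct sum of simple ideals, one per connected component of its Dynkin diagram, so g ≅ B_2 ⊕ B_5 (dimension 10 + 55 = 65).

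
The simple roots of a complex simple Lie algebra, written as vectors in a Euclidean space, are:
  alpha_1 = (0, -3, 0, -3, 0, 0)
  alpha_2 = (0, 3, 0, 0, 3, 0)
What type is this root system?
A2

Compute the Cartan integers a_ij = 2(alpha_i, alpha_j)/(alpha_j, alpha_j); the resulting 2x2 Cartan matrix is
[[2, -1], [-1, 2]].
All simple roots have the same length, so the diagram is simply laced. The associated Dynkin diagram is a chain of 2 nodes with single edges (A_2), so the type is A_2 (the algebra sl(3)).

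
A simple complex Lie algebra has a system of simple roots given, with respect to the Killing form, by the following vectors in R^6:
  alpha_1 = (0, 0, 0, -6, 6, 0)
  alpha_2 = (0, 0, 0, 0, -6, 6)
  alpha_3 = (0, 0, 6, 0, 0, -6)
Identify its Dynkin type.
Compute the Cartan integers a_ij = 2(alpha_i, alpha_j)/(alpha_j, alpha_j); the resulting 3x3 Cartan matrix is
[[2, -1, 0], [-1, 2, -1], [0, -1, 2]].
All simple roots have the same length, so the diagram is simply laced. The associated Dynkin diagram is a chain of 3 nodes with single edges (A_3), so the type is A_3 (the algebra sl(4)).

A_3 (sl(4))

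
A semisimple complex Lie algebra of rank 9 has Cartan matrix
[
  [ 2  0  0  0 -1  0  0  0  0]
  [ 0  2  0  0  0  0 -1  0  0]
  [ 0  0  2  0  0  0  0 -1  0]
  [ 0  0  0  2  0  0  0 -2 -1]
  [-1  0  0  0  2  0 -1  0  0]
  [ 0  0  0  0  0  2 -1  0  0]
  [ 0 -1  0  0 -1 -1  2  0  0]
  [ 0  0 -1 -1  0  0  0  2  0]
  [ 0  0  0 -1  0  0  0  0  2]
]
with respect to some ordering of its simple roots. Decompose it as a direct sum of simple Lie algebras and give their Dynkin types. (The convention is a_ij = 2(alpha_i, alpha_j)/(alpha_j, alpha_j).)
The diagram associated to this matrix has two connected components: the simple roots {alpha_1, alpha_2, alpha_5, alpha_6, alpha_7} form a chain of 3 nodes with a fork of two nodes at one end (D_5), and {alpha_3, alpha_4, alpha_8, alpha_9} form a chain of 4 nodes with a double edge between the middle two (F_4). A semisimple Lie algebra decomposes uniquely as the direct sum of simple ideals, one per connected component of its Dynkin diagram, so g ≅ D_5 ⊕ F_4 (dimension 45 + 52 = 97).

type D_5 ⊕ type F_4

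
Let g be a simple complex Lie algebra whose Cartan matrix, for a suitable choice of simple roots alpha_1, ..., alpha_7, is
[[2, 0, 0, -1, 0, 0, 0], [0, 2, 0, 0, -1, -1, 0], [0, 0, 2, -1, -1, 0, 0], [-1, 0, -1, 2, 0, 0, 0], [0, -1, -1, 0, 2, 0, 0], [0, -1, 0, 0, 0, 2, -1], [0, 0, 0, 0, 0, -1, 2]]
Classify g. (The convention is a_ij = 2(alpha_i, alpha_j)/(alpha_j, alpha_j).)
The matrix has rank 7 with 2's on the diagonal. Reading the off-diagonal entries as Dynkin edges (a single edge where a_ij = a_ji = -1; a double or triple edge where a_ij * a_ji = 2 or 3), the diagram is a chain of 7 nodes with single edges (A_7). One simple-root ordering that puts it in standard form is (alpha_7, alpha_6, alpha_2, alpha_5, alpha_3, alpha_4, alpha_1). So the algebra is type A_7, i.e. sl(8).

A_7 (sl(8))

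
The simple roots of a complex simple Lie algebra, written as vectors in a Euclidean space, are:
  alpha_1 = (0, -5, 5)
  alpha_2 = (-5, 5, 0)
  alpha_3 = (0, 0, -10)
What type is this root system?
type C_3

Compute the Cartan integers a_ij = 2(alpha_i, alpha_j)/(alpha_j, alpha_j); the resulting 3x3 Cartan matrix is
[[2, -1, -1], [-1, 2, 0], [-2, 0, 2]].
The roots have two lengths (squared-length ratio 2:1); the short ones are alpha_{1,2}. The associated Dynkin diagram is a chain of 3 nodes with a double edge at one end; the terminal node there is the unique long simple root (C_3), so the type is C_3 (the algebra sp(6)).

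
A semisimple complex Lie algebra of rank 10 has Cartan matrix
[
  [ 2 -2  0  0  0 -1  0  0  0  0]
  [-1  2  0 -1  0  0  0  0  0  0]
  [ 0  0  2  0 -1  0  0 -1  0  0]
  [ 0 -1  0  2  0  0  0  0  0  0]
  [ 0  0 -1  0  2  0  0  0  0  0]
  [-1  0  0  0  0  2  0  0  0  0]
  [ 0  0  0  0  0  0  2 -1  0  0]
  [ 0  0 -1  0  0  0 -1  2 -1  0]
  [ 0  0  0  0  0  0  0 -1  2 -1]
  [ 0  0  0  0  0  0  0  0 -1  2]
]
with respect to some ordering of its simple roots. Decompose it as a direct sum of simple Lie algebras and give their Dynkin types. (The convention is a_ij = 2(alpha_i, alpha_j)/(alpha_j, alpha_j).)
The diagram associated to this matrix has two connected components: the simple roots {alpha_3, alpha_5, alpha_7, alpha_8, alpha_9, alpha_10} form a chain of 5 nodes with one extra node attached to the third node from one end (E_6), and {alpha_1, alpha_2, alpha_4, alpha_6} form a chain of 4 nodes with a double edge between the middle two (F_4). A semisimple Lie algebra decomposes uniquely as the direct sum of simple ideals, one per connected component of its Dynkin diagram, so g ≅ E_6 ⊕ F_4 (dimension 78 + 52 = 130).

type E_6 ⊕ type F_4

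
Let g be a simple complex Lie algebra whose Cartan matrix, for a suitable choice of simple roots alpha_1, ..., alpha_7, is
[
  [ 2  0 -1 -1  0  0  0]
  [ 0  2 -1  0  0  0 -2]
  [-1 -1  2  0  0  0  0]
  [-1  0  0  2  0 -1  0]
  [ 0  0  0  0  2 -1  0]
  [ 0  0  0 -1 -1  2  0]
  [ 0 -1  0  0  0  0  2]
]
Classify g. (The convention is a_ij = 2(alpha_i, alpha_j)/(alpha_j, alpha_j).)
The matrix has rank 7 with 2's on the diagonal. Reading the off-diagonal entries as Dynkin edges (a single edge where a_ij = a_ji = -1; a double or triple edge where a_ij * a_ji = 2 or 3), the diagram is a chain of 7 nodes with a double edge at one end; the terminal node there is the unique short simple root (B_7). One simple-root ordering that puts it in standard form is (alpha_5, alpha_6, alpha_4, alpha_1, alpha_3, alpha_2, alpha_7). So the algebra is type B_7, i.e. so(15).

type B_7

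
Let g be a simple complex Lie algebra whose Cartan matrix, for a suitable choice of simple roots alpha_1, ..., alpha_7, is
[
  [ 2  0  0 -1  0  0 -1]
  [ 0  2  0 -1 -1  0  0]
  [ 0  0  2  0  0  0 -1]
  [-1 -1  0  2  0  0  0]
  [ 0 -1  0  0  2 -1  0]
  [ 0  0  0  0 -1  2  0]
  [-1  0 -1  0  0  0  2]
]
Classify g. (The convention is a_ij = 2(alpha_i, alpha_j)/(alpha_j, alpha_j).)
The matrix has rank 7 with 2's on the diagonal. Reading the off-diagonal entries as Dynkin edges (a single edge where a_ij = a_ji = -1; a double or triple edge where a_ij * a_ji = 2 or 3), the diagram is a chain of 7 nodes with single edges (A_7). One simple-root ordering that puts it in standard form is (alpha_3, alpha_7, alpha_1, alpha_4, alpha_2, alpha_5, alpha_6). So the algebra is type A_7, i.e. sl(8).

A_7 (sl(8))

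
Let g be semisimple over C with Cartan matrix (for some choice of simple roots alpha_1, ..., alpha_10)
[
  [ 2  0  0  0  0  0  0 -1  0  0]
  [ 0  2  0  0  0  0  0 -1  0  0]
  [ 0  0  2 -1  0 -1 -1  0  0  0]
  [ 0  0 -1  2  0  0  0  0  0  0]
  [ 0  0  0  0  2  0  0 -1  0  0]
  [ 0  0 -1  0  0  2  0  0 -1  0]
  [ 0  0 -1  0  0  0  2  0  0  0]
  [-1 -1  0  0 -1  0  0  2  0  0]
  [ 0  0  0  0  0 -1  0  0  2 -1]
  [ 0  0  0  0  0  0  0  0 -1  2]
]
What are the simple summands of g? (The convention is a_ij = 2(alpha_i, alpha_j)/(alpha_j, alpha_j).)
The diagram associated to this matrix has two connected components: the simple roots {alpha_1, alpha_2, alpha_5, alpha_8} form a chain of 2 nodes with a fork of two nodes at one end (D_4), and {alpha_3, alpha_4, alpha_6, alpha_7, alpha_9, alpha_10} form a chain of 4 nodes with a fork of two nodes at one end (D_6). A semisimple Lie algebra decomposes uniquely as the direct sum of simple ideals, one per connected component of its Dynkin diagram, so g ≅ D_4 ⊕ D_6 (dimension 28 + 66 = 94).

D4 + D6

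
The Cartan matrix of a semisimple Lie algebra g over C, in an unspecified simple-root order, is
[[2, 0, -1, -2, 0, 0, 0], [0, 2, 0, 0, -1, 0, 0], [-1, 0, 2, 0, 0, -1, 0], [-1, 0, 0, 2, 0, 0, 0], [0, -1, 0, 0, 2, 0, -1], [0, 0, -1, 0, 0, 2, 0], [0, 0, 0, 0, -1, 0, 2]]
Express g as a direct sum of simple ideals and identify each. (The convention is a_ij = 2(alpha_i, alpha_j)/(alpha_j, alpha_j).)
A_3 (sl(4)) ⊕ B_4 (so(9))

The diagram associated to this matrix has two connected components: the simple roots {alpha_2, alpha_5, alpha_7} form a chain of 3 nodes with single edges (A_3), and {alpha_1, alpha_3, alpha_4, alpha_6} form a chain of 4 nodes with a double edge at one end; the terminal node there is the unique short simple root (B_4). A semisimple Lie algebra decomposes uniquely as the direct sum of simple ideals, one per connected component of its Dynkin diagram, so g ≅ A_3 ⊕ B_4 (dimension 15 + 36 = 51).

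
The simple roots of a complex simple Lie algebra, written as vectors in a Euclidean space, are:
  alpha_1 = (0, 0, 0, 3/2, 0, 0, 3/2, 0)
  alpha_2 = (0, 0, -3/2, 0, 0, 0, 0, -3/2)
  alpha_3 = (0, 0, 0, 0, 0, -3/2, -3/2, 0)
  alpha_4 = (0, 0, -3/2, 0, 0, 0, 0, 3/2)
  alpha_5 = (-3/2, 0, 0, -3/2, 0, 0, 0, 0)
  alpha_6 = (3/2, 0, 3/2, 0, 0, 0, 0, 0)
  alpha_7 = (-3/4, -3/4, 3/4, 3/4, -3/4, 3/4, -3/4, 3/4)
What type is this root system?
E_7

Compute the Cartan integers a_ij = 2(alpha_i, alpha_j)/(alpha_j, alpha_j); the resulting 7x7 Cartan matrix is
[[2, 0, -1, 0, -1, 0, 0], [0, 2, 0, 0, 0, -1, -1], [-1, 0, 2, 0, 0, 0, 0], [0, 0, 0, 2, 0, -1, 0], [-1, 0, 0, 0, 2, -1, 0], [0, -1, 0, -1, -1, 2, 0], [0, -1, 0, 0, 0, 0, 2]].
All simple roots have the same length, so the diagram is simply laced. The associated Dynkin diagram is a chain of 6 nodes with one extra node attached to the third node from one end (E_7), so the type is E_7.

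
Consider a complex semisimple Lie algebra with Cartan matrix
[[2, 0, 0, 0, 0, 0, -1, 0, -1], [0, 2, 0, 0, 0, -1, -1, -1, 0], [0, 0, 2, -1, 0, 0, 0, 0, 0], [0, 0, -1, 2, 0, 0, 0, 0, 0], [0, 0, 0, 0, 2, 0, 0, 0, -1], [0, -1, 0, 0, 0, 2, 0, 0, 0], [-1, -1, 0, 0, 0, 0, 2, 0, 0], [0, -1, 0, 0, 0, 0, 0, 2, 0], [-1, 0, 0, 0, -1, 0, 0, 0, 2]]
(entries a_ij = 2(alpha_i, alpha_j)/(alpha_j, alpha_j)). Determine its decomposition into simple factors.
The diagram associated to this matrix has two connected components: the simple roots {alpha_3, alpha_4} form a chain of 2 nodes with single edges (A_2), and {alpha_1, alpha_2, alpha_5, alpha_6, alpha_7, alpha_8, alpha_9} form a chain of 5 nodes with a fork of two nodes at one end (D_7). A semisimple Lie algebra decomposes uniquely as the direct sum of simple ideals, one per connected component of its Dynkin diagram, so g ≅ A_2 ⊕ D_7 (dimension 8 + 91 = 99).

A_2 + D_7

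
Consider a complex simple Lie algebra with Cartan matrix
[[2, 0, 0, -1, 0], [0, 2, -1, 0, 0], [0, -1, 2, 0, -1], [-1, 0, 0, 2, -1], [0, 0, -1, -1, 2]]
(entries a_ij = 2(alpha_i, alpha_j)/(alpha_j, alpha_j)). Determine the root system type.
The matrix has rank 5 with 2's on the diagonal. Reading the off-diagonal entries as Dynkin edges (a single edge where a_ij = a_ji = -1; a double or triple edge where a_ij * a_ji = 2 or 3), the diagram is a chain of 5 nodes with single edges (A_5). One simple-root ordering that puts it in standard form is (alpha_1, alpha_4, alpha_5, alpha_3, alpha_2). So the algebra is type A_5, i.e. sl(6).

type A_5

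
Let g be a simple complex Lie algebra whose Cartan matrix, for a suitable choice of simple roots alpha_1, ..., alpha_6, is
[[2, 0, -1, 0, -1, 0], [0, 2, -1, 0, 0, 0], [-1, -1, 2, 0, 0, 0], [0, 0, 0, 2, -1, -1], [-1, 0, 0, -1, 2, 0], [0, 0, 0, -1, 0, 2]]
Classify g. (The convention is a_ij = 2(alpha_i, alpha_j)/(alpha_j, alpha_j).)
A_6 (sl(7))

The matrix has rank 6 with 2's on the diagonal. Reading the off-diagonal entries as Dynkin edges (a single edge where a_ij = a_ji = -1; a double or triple edge where a_ij * a_ji = 2 or 3), the diagram is a chain of 6 nodes with single edges (A_6). One simple-root ordering that puts it in standard form is (alpha_6, alpha_4, alpha_5, alpha_1, alpha_3, alpha_2). So the algebra is type A_6, i.e. sl(7).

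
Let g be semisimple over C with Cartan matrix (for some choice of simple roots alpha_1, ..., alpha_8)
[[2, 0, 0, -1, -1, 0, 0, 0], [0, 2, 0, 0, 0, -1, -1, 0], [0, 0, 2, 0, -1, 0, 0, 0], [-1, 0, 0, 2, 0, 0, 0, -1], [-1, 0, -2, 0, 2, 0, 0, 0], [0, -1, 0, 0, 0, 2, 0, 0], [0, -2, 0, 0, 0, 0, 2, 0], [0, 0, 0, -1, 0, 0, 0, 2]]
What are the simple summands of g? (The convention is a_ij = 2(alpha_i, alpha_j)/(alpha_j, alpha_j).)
B_5 + C_3

The diagram associated to this matrix has two connected components: the simple roots {alpha_1, alpha_3, alpha_4, alpha_5, alpha_8} form a chain of 5 nodes with a double edge at one end; the terminal node there is the unique short simple root (B_5), and {alpha_2, alpha_6, alpha_7} form a chain of 3 nodes with a double edge at one end; the terminal node there is the unique long simple root (C_3). A semisimple Lie algebra decomposes uniquely as the direct sum of simple ideals, one per connected component of its Dynkin diagram, so g ≅ B_5 ⊕ C_3 (dimension 55 + 21 = 76).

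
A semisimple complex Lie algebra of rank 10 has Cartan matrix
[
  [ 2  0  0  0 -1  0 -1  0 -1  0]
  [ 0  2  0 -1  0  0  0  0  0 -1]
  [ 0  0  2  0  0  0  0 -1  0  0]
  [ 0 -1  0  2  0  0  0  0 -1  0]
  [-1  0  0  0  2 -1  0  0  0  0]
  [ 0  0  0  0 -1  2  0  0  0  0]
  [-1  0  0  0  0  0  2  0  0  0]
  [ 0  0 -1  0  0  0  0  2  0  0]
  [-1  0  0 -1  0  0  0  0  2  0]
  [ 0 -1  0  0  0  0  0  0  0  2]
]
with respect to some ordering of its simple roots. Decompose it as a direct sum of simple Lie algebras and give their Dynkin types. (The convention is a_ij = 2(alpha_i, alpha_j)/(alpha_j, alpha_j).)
type A_2 + type E_8

The diagram associated to this matrix has two connected components: the simple roots {alpha_3, alpha_8} form a chain of 2 nodes with single edges (A_2), and {alpha_1, alpha_2, alpha_4, alpha_5, alpha_6, alpha_7, alpha_9, alpha_10} form a chain of 7 nodes with one extra node attached to the third node from one end (E_8). A semisimple Lie algebra decomposes uniquely as the direct sum of simple ideals, one per connected component of its Dynkin diagram, so g ≅ A_2 ⊕ E_8 (dimension 8 + 248 = 256).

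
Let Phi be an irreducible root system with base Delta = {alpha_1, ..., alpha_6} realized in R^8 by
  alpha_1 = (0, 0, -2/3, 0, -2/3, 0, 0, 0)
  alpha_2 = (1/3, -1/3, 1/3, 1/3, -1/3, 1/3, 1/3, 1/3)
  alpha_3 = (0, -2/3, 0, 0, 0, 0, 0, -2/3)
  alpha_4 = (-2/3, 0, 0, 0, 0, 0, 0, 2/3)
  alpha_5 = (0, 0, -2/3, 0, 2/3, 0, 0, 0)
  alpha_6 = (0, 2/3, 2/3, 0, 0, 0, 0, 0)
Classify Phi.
E_6

Compute the Cartan integers a_ij = 2(alpha_i, alpha_j)/(alpha_j, alpha_j); the resulting 6x6 Cartan matrix is
[[2, 0, 0, 0, 0, -1], [0, 2, 0, 0, -1, 0], [0, 0, 2, -1, 0, -1], [0, 0, -1, 2, 0, 0], [0, -1, 0, 0, 2, -1], [-1, 0, -1, 0, -1, 2]].
All simple roots have the same length, so the diagram is simply laced. The associated Dynkin diagram is a chain of 5 nodes with one extra node attached to the third node from one end (E_6), so the type is E_6.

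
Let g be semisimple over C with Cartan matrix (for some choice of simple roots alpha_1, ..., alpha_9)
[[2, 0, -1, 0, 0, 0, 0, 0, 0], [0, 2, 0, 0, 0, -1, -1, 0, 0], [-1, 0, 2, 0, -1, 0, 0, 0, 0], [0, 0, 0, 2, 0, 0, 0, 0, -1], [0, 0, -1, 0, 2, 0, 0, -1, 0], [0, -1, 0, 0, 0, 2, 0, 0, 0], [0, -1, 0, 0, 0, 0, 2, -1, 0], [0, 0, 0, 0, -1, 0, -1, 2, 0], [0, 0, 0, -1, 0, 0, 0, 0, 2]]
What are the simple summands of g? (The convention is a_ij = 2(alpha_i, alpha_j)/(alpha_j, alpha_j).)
The diagram associated to this matrix has two connected components: the simple roots {alpha_4, alpha_9} form a chain of 2 nodes with single edges (A_2), and {alpha_1, alpha_2, alpha_3, alpha_5, alpha_6, alpha_7, alpha_8} form a chain of 7 nodes with single edges (A_7). A semisimple Lie algebra decomposes uniquely as the direct sum of simple ideals, one per connected component of its Dynkin diagram, so g ≅ A_2 ⊕ A_7 (dimension 8 + 63 = 71).

A_2 + A_7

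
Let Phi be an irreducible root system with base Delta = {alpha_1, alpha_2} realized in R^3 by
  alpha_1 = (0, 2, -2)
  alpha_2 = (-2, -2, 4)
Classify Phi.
Compute the Cartan integers a_ij = 2(alpha_i, alpha_j)/(alpha_j, alpha_j); the resulting 2x2 Cartan matrix is
[[2, -1], [-3, 2]].
The roots have two lengths (squared-length ratio 3:1); the short ones are alpha_{1}. The associated Dynkin diagram is two nodes joined by a triple edge (G_2), so the type is G_2.

type G_2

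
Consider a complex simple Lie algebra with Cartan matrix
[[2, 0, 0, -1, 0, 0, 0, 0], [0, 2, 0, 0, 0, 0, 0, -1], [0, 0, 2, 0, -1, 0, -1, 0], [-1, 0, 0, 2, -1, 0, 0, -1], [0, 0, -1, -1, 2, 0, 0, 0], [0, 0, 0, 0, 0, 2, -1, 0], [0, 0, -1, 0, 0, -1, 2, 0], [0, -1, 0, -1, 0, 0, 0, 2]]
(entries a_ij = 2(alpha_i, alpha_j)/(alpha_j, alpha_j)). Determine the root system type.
E8

The matrix has rank 8 with 2's on the diagonal. Reading the off-diagonal entries as Dynkin edges (a single edge where a_ij = a_ji = -1; a double or triple edge where a_ij * a_ji = 2 or 3), the diagram is a chain of 7 nodes with one extra node attached to the third node from one end (E_8). One simple-root ordering that puts it in standard form is (alpha_2, alpha_1, alpha_8, alpha_4, alpha_5, alpha_3, alpha_7, alpha_6). So the algebra is type E_8.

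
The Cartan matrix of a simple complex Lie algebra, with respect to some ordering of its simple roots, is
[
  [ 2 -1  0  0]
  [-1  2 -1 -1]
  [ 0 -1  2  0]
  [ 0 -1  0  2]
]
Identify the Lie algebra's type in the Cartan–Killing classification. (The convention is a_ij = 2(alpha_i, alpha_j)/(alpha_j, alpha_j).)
The matrix has rank 4 with 2's on the diagonal. Reading the off-diagonal entries as Dynkin edges (a single edge where a_ij = a_ji = -1; a double or triple edge where a_ij * a_ji = 2 or 3), the diagram is a chain of 2 nodes with a fork of two nodes at one end (D_4). One simple-root ordering that puts it in standard form is (alpha_4, alpha_2, alpha_3, alpha_1). So the algebra is type D_4, i.e. so(8).

D_4 (so(8))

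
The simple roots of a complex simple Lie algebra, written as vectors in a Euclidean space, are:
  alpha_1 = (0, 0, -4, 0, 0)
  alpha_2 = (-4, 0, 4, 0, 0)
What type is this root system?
B_2

Compute the Cartan integers a_ij = 2(alpha_i, alpha_j)/(alpha_j, alpha_j); the resulting 2x2 Cartan matrix is
[[2, -1], [-2, 2]].
The roots have two lengths (squared-length ratio 2:1); the short ones are alpha_{1}. The associated Dynkin diagram is a chain of 2 nodes with a double edge at one end; the terminal node there is the unique short simple root (B_2), so the type is B_2 (the algebra so(5)).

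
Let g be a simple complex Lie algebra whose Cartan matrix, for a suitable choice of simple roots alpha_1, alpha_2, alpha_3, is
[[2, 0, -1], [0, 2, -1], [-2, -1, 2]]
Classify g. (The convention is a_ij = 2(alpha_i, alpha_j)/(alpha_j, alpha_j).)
B_3 (so(7))

The matrix has rank 3 with 2's on the diagonal. Reading the off-diagonal entries as Dynkin edges (a single edge where a_ij = a_ji = -1; a double or triple edge where a_ij * a_ji = 2 or 3), the diagram is a chain of 3 nodes with a double edge at one end; the terminal node there is the unique short simple root (B_3). One simple-root ordering that puts it in standard form is (alpha_2, alpha_3, alpha_1). So the algebra is type B_3, i.e. so(7).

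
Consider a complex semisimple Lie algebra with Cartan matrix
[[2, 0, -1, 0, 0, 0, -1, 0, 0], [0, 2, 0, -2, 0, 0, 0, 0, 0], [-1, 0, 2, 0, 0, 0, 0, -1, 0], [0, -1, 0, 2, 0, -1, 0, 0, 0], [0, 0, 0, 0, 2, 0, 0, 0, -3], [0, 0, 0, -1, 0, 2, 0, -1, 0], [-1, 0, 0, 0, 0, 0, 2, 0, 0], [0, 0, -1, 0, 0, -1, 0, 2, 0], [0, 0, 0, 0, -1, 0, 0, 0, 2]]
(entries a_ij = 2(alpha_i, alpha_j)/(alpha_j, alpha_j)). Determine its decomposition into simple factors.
C_7 (sp(14)) + G_2

The diagram associated to this matrix has two connected components: the simple roots {alpha_1, alpha_2, alpha_3, alpha_4, alpha_6, alpha_7, alpha_8} form a chain of 7 nodes with a double edge at one end; the terminal node there is the unique long simple root (C_7), and {alpha_5, alpha_9} form two nodes joined by a triple edge (G_2). A semisimple Lie algebra decomposes uniquely as the direct sum of simple ideals, one per connected component of its Dynkin diagram, so g ≅ C_7 ⊕ G_2 (dimension 105 + 14 = 119).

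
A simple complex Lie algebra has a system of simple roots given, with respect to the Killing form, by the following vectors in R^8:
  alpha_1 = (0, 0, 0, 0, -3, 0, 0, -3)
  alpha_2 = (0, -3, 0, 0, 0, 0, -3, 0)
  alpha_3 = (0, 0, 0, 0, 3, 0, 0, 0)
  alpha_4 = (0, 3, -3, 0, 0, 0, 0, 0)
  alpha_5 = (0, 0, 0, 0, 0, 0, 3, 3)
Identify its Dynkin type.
Compute the Cartan integers a_ij = 2(alpha_i, alpha_j)/(alpha_j, alpha_j); the resulting 5x5 Cartan matrix is
[[2, 0, -2, 0, -1], [0, 2, 0, -1, -1], [-1, 0, 2, 0, 0], [0, -1, 0, 2, 0], [-1, -1, 0, 0, 2]].
The roots have two lengths (squared-length ratio 2:1); the short ones are alpha_{3}. The associated Dynkin diagram is a chain of 5 nodes with a double edge at one end; the terminal node there is the unique short simple root (B_5), so the type is B_5 (the algebra so(11)).

type B_5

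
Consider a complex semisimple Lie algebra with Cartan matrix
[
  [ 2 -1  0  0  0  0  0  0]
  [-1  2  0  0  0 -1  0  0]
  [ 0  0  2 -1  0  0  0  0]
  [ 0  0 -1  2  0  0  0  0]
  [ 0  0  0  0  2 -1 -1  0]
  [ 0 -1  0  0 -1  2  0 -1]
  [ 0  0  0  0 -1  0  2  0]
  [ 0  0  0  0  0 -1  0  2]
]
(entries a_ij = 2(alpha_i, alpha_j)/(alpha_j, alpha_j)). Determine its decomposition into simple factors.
The diagram associated to this matrix has two connected components: the simple roots {alpha_3, alpha_4} form a chain of 2 nodes with single edges (A_2), and {alpha_1, alpha_2, alpha_5, alpha_6, alpha_7, alpha_8} form a chain of 5 nodes with one extra node attached to the third node from one end (E_6). A semisimple Lie algebra decomposes uniquely as the direct sum of simple ideals, one per connected component of its Dynkin diagram, so g ≅ A_2 ⊕ E_6 (dimension 8 + 78 = 86).

A_2 + E_6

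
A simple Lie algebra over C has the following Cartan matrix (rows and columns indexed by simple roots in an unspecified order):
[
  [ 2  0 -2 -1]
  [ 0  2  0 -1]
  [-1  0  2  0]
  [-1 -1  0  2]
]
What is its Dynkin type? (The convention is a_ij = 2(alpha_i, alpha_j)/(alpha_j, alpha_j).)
The matrix has rank 4 with 2's on the diagonal. Reading the off-diagonal entries as Dynkin edges (a single edge where a_ij = a_ji = -1; a double or triple edge where a_ij * a_ji = 2 or 3), the diagram is a chain of 4 nodes with a double edge at one end; the terminal node there is the unique short simple root (B_4). One simple-root ordering that puts it in standard form is (alpha_2, alpha_4, alpha_1, alpha_3). So the algebra is type B_4, i.e. so(9).

B_4 (so(9))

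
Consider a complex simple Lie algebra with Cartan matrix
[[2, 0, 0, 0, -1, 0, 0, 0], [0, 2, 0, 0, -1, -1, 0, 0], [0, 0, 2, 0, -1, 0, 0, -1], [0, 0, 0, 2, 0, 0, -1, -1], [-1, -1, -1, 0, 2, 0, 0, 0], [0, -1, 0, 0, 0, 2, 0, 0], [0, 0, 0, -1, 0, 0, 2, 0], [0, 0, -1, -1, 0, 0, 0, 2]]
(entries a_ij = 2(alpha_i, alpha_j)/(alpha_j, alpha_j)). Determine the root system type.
The matrix has rank 8 with 2's on the diagonal. Reading the off-diagonal entries as Dynkin edges (a single edge where a_ij = a_ji = -1; a double or triple edge where a_ij * a_ji = 2 or 3), the diagram is a chain of 7 nodes with one extra node attached to the third node from one end (E_8). One simple-root ordering that puts it in standard form is (alpha_6, alpha_1, alpha_2, alpha_5, alpha_3, alpha_8, alpha_4, alpha_7). So the algebra is type E_8.

type E_8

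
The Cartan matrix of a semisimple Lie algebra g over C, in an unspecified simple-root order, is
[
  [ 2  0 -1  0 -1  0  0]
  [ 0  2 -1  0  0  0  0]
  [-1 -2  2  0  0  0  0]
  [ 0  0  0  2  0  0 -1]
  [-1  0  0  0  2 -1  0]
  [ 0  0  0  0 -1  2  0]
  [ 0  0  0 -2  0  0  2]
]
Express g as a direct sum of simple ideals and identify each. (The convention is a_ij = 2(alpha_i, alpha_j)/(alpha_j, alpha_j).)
The diagram associated to this matrix has two connected components: the simple roots {alpha_4, alpha_7} form a chain of 2 nodes with a double edge at one end; the terminal node there is the unique short simple root (B_2), and {alpha_1, alpha_2, alpha_3, alpha_5, alpha_6} form a chain of 5 nodes with a double edge at one end; the terminal node there is the unique short simple root (B_5). A semisimple Lie algebra decomposes uniquely as the direct sum of simple ideals, one per connected component of its Dynkin diagram, so g ≅ B_2 ⊕ B_5 (dimension 10 + 55 = 65).

type B_2 + type B_5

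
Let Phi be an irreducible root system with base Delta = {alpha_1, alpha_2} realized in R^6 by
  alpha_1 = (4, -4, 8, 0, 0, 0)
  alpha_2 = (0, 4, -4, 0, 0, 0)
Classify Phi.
Compute the Cartan integers a_ij = 2(alpha_i, alpha_j)/(alpha_j, alpha_j); the resulting 2x2 Cartan matrix is
[[2, -3], [-1, 2]].
The roots have two lengths (squared-length ratio 3:1); the short ones are alpha_{2}. The associated Dynkin diagram is two nodes joined by a triple edge (G_2), so the type is G_2.

type G_2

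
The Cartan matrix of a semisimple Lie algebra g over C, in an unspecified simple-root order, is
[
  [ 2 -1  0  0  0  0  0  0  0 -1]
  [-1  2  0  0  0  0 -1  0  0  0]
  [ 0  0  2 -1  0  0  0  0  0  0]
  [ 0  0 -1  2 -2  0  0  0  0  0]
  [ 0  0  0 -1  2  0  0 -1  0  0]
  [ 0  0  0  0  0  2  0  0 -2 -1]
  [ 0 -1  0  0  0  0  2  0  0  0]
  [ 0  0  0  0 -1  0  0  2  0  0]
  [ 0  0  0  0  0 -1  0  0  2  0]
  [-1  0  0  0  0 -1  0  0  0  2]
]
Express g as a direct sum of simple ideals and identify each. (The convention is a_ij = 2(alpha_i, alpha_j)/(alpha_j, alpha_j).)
The diagram associated to this matrix has two connected components: the simple roots {alpha_1, alpha_2, alpha_6, alpha_7, alpha_9, alpha_10} form a chain of 6 nodes with a double edge at one end; the terminal node there is the unique short simple root (B_6), and {alpha_3, alpha_4, alpha_5, alpha_8} form a chain of 4 nodes with a double edge between the middle two (F_4). A semisimple Lie algebra decomposes uniquely as the direct sum of simple ideals, one per connected component of its Dynkin diagram, so g ≅ B_6 ⊕ F_4 (dimension 78 + 52 = 130).

B6 ⊕ F4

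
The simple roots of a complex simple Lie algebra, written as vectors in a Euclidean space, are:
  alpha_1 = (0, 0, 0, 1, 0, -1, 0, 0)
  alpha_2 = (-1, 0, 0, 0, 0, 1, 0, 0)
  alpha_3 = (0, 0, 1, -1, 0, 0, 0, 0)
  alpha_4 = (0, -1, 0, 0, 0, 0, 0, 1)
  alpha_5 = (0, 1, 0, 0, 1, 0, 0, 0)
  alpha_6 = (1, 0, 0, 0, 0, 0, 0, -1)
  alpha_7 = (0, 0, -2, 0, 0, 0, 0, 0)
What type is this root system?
C_7 (sp(14))

Compute the Cartan integers a_ij = 2(alpha_i, alpha_j)/(alpha_j, alpha_j); the resulting 7x7 Cartan matrix is
[[2, -1, -1, 0, 0, 0, 0], [-1, 2, 0, 0, 0, -1, 0], [-1, 0, 2, 0, 0, 0, -1], [0, 0, 0, 2, -1, -1, 0], [0, 0, 0, -1, 2, 0, 0], [0, -1, 0, -1, 0, 2, 0], [0, 0, -2, 0, 0, 0, 2]].
The roots have two lengths (squared-length ratio 2:1); the short ones are alpha_{1,2,3,4,5,6}. The associated Dynkin diagram is a chain of 7 nodes with a double edge at one end; the terminal node there is the unique long simple root (C_7), so the type is C_7 (the algebra sp(14)).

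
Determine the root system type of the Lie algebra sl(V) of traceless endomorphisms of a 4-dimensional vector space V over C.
A_3 (sl(4))

This is sl(4), which has dimension 4^2 - 1 = 15 and rank 4 - 1 = 3 (a Cartan subalgebra is the diagonal traceless matrices). In the classification of classical Lie algebras, the special linear algebra sl(n+1) has type A_n; here n = 3, so the Dynkin diagram is a chain of 3 nodes with single edges (A_3). Hence the type is A_3.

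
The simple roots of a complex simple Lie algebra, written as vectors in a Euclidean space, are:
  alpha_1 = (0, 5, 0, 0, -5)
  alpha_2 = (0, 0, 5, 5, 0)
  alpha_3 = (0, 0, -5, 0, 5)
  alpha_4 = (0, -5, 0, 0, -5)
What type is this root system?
D_4 (so(8))

Compute the Cartan integers a_ij = 2(alpha_i, alpha_j)/(alpha_j, alpha_j); the resulting 4x4 Cartan matrix is
[[2, 0, -1, 0], [0, 2, -1, 0], [-1, -1, 2, -1], [0, 0, -1, 2]].
All simple roots have the same length, so the diagram is simply laced. The associated Dynkin diagram is a chain of 2 nodes with a fork of two nodes at one end (D_4), so the type is D_4 (the algebra so(8)).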